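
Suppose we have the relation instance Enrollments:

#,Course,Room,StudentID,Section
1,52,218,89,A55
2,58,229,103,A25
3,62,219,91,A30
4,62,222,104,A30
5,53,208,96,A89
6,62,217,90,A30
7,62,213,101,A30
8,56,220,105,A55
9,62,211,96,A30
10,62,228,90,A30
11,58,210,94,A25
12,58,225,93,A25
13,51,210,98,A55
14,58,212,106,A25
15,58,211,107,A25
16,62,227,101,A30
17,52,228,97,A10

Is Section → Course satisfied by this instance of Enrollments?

No

Section=A55: rows 1, 8, 13 → Course takes values {52, 56, 51} — violation
Section=A25: rows 2, 11, 12, 14, 15 → Course = 58, 58, 58, 58, 58 ✓
Section=A30: rows 3, 4, 6, 7, 9, 10, 16 → Course = 62, 62, 62, 62, 62, 62, 62 ✓
Section=A89: row 5 → Course = 53 ✓
Section=A10: row 17 → Course = 52 ✓
Two rows agree on Section but differ on Course, so Section → Course does not hold.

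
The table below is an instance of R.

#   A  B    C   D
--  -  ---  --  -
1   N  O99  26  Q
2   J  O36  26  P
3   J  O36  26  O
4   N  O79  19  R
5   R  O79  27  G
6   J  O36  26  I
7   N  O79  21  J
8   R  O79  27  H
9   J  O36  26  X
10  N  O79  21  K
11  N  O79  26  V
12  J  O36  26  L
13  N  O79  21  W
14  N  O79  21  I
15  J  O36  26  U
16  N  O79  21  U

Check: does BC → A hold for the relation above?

Yes

(B=O99, C=26): row 1 → A = N ✓
(B=O36, C=26): rows 2, 3, 6, 9, 12, 15 → A = J, J, J, J, J, J ✓
(B=O79, C=19): row 4 → A = N ✓
(B=O79, C=27): rows 5, 8 → A = R, R ✓
(B=O79, C=21): rows 7, 10, 13, 14, 16 → A = N, N, N, N, N ✓
(B=O79, C=26): row 11 → A = N ✓
Every BC value is associated with a single A value, so BC → A holds.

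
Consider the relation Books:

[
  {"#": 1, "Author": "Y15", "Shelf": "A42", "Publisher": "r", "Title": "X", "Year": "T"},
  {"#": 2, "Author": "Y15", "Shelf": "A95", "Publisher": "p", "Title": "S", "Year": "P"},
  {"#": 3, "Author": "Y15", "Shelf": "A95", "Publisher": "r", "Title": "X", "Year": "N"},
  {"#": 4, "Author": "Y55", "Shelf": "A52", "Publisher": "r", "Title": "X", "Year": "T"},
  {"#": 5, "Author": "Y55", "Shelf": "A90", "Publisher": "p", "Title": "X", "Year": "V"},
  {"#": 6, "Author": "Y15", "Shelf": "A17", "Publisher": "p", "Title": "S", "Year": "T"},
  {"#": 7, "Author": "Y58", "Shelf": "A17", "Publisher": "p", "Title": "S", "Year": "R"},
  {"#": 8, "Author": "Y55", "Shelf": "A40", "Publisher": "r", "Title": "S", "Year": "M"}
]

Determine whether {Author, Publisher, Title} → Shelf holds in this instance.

No

(Author=Y15, Publisher=r, Title=X): rows 1, 3 → Shelf takes values {A42, A95} — violation
(Author=Y15, Publisher=p, Title=S): rows 2, 6 → Shelf takes values {A95, A17} — violation
(Author=Y55, Publisher=r, Title=X): row 4 → Shelf = A52 ✓
(Author=Y55, Publisher=p, Title=X): row 5 → Shelf = A90 ✓
(Author=Y58, Publisher=p, Title=S): row 7 → Shelf = A17 ✓
(Author=Y55, Publisher=r, Title=S): row 8 → Shelf = A40 ✓
Two rows agree on {Author, Publisher, Title} but differ on Shelf, so {Author, Publisher, Title} → Shelf does not hold.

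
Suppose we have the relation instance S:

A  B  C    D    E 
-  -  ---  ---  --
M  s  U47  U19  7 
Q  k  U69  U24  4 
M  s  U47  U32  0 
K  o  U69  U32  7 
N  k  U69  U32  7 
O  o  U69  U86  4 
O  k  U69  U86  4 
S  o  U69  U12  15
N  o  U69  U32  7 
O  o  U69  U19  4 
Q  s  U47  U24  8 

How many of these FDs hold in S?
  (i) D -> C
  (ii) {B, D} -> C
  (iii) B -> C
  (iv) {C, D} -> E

(i) D -> C: D=U19: 2 rows → C takes values {U47, U69} — violation; D=U24: 2 rows → C takes values {U69, U47} — violation; D=U32: 4 rows → C takes values {U47, U69} — violation — fails.
(ii) {B, D} -> C: every LHS value maps to a single RHS value — holds.
(iii) B -> C: every LHS value maps to a single RHS value — holds.
(iv) {C, D} -> E: every LHS value maps to a single RHS value — holds.
3 of the 4 dependencies hold.

3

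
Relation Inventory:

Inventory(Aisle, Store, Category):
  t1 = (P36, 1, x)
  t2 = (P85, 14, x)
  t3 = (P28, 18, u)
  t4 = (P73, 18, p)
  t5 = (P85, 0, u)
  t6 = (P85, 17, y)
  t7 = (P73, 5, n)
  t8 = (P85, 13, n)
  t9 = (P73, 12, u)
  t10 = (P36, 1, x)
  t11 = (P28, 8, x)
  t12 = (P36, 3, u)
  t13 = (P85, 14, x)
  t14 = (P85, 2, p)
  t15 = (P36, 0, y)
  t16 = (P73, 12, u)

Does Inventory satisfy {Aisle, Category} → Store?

Yes

(Aisle=P36, Category=x): rows 1, 10 → Store = 1, 1 ✓
(Aisle=P85, Category=x): rows 2, 13 → Store = 14, 14 ✓
(Aisle=P28, Category=u): row 3 → Store = 18 ✓
(Aisle=P73, Category=p): row 4 → Store = 18 ✓
(Aisle=P85, Category=u): row 5 → Store = 0 ✓
(Aisle=P85, Category=y): row 6 → Store = 17 ✓
(Aisle=P73, Category=n): row 7 → Store = 5 ✓
(Aisle=P85, Category=n): row 8 → Store = 13 ✓
(Aisle=P73, Category=u): rows 9, 16 → Store = 12, 12 ✓
(Aisle=P28, Category=x): row 11 → Store = 8 ✓
(Aisle=P36, Category=u): row 12 → Store = 3 ✓
(Aisle=P85, Category=p): row 14 → Store = 2 ✓
(Aisle=P36, Category=y): row 15 → Store = 0 ✓
Every {Aisle, Category} value is associated with a single Store value, so {Aisle, Category} → Store holds.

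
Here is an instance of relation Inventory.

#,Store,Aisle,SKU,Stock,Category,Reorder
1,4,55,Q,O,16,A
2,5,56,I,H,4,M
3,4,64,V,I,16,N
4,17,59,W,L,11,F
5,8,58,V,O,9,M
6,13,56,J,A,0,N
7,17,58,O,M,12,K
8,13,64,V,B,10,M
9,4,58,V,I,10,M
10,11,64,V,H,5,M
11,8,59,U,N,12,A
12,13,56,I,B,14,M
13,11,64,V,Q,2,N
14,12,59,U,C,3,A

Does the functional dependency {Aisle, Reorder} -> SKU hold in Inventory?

Yes

(Aisle=55, Reorder=A): row 1 → SKU = Q ✓
(Aisle=56, Reorder=M): rows 2, 12 → SKU = I, I ✓
(Aisle=64, Reorder=N): rows 3, 13 → SKU = V, V ✓
(Aisle=59, Reorder=F): row 4 → SKU = W ✓
(Aisle=58, Reorder=M): rows 5, 9 → SKU = V, V ✓
(Aisle=56, Reorder=N): row 6 → SKU = J ✓
(Aisle=58, Reorder=K): row 7 → SKU = O ✓
(Aisle=64, Reorder=M): rows 8, 10 → SKU = V, V ✓
(Aisle=59, Reorder=A): rows 11, 14 → SKU = U, U ✓
Every {Aisle, Reorder} value is associated with a single SKU value, so {Aisle, Reorder} -> SKU holds.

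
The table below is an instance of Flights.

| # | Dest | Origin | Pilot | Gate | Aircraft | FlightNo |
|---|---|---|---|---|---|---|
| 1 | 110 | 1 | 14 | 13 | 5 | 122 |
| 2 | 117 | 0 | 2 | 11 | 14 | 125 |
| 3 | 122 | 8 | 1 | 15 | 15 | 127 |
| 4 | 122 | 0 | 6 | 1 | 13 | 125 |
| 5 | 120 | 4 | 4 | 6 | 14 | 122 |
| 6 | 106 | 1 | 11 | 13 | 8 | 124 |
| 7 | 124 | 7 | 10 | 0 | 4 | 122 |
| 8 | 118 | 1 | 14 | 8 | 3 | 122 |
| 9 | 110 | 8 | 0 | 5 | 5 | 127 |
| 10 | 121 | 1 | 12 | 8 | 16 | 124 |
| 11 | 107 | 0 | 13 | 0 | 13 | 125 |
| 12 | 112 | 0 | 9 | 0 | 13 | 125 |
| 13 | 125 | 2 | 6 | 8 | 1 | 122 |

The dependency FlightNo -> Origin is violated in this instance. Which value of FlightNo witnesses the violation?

122

FlightNo=122: rows 1, 5, 7, 8, 13 → Origin takes values {1, 4, 7, 2} — violation
FlightNo=125: rows 2, 4, 11, 12 → Origin = 0, 0, 0, 0 ✓
FlightNo=127: rows 3, 9 → Origin = 8, 8 ✓
FlightNo=124: rows 6, 10 → Origin = 1, 1 ✓
The only FlightNo value with inconsistent Origin is FlightNo=122.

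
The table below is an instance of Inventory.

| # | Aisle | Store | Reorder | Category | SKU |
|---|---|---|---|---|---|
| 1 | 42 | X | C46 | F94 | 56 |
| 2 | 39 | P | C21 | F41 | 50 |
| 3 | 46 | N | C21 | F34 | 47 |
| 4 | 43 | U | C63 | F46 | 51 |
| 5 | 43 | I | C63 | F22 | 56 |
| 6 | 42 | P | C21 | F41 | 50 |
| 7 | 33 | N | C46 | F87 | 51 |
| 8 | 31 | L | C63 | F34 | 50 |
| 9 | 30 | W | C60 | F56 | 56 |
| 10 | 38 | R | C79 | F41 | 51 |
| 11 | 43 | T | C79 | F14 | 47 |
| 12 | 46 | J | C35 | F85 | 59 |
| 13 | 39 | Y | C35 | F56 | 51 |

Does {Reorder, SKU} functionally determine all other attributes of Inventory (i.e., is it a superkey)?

No

Rows 2 and 6 have the same {Reorder, SKU} value (Reorder=C21, SKU=50) but are distinct tuples, so {Reorder, SKU} does not determine every attribute — not a superkey.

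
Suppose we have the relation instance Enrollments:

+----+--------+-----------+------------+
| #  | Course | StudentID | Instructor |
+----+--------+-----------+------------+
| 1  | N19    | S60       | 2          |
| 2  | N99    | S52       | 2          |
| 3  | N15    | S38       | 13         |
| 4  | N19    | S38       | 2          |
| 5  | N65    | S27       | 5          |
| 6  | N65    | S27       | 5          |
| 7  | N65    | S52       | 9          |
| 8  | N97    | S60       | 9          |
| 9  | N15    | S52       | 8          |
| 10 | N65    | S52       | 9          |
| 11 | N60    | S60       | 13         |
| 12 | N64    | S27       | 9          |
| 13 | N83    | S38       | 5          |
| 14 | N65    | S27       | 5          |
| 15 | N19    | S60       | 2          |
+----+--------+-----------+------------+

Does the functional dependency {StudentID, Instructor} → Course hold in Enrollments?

Yes

(StudentID=S60, Instructor=2): rows 1, 15 → Course = N19, N19 ✓
(StudentID=S52, Instructor=2): row 2 → Course = N99 ✓
(StudentID=S38, Instructor=13): row 3 → Course = N15 ✓
(StudentID=S38, Instructor=2): row 4 → Course = N19 ✓
(StudentID=S27, Instructor=5): rows 5, 6, 14 → Course = N65, N65, N65 ✓
(StudentID=S52, Instructor=9): rows 7, 10 → Course = N65, N65 ✓
(StudentID=S60, Instructor=9): row 8 → Course = N97 ✓
(StudentID=S52, Instructor=8): row 9 → Course = N15 ✓
(StudentID=S60, Instructor=13): row 11 → Course = N60 ✓
(StudentID=S27, Instructor=9): row 12 → Course = N64 ✓
(StudentID=S38, Instructor=5): row 13 → Course = N83 ✓
Every {StudentID, Instructor} value is associated with a single Course value, so {StudentID, Instructor} → Course holds.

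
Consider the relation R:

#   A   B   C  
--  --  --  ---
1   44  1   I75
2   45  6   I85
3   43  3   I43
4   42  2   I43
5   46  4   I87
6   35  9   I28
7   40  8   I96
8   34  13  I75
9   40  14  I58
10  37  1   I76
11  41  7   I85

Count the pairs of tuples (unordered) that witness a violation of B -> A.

1

B=1: violating pairs (1,10) — 1 pair.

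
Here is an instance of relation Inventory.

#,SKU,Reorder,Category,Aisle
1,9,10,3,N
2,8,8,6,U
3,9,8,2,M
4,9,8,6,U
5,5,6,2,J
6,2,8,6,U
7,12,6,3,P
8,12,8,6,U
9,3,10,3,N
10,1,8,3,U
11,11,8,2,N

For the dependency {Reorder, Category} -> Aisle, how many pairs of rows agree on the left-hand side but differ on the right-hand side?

1

(Reorder=10, Category=3): all 2 rows agree on Aisle — 0 pairs.
(Reorder=8, Category=6): all 4 rows agree on Aisle — 0 pairs.
(Reorder=8, Category=2): violating pairs (3,11) — 1 pair.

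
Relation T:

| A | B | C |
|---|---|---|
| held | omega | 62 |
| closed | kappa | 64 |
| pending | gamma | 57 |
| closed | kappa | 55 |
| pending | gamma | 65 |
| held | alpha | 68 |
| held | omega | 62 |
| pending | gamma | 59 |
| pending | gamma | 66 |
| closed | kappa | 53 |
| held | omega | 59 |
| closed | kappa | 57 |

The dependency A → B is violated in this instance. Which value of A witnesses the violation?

A=held: 4 rows → B takes values {omega, alpha} — violation
A=closed: 4 rows → B = kappa, kappa, kappa, kappa ✓
A=pending: 4 rows → B = gamma, gamma, gamma, gamma ✓
The only A value with inconsistent B is A=held.

held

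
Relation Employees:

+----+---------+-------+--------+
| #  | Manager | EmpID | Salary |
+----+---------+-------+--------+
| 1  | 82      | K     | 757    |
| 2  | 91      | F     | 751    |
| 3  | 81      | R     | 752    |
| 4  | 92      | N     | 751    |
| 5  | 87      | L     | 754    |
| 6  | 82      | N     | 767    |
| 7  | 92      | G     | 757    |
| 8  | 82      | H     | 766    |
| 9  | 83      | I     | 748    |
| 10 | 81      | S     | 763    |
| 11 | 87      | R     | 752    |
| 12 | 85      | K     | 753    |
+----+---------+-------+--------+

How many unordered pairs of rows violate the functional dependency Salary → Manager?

3

Salary=757: violating pairs (1,7) — 1 pair.
Salary=751: violating pairs (2,4) — 1 pair.
Salary=752: violating pairs (3,11) — 1 pair.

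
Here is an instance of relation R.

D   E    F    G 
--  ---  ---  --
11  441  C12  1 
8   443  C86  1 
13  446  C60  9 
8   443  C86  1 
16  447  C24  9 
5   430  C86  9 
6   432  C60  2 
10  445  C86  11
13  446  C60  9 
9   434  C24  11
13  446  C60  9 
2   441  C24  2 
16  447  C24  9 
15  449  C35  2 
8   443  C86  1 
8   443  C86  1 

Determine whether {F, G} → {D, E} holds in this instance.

(F=C12, G=1): 1 row → {D,E} = (11, 441) ✓
(F=C86, G=1): 4 rows → {D,E} = (8, 443), (8, 443), (8, 443), (8, 443) ✓
(F=C60, G=9): 3 rows → {D,E} = (13, 446), (13, 446), (13, 446) ✓
(F=C24, G=9): 2 rows → {D,E} = (16, 447), (16, 447) ✓
(F=C86, G=9): 1 row → {D,E} = (5, 430) ✓
(F=C60, G=2): 1 row → {D,E} = (6, 432) ✓
(F=C86, G=11): 1 row → {D,E} = (10, 445) ✓
(F=C24, G=11): 1 row → {D,E} = (9, 434) ✓
(F=C24, G=2): 1 row → {D,E} = (2, 441) ✓
(F=C35, G=2): 1 row → {D,E} = (15, 449) ✓
Every {F, G} value is associated with a single {D, E} value, so {F, G} → {D, E} holds.

Yes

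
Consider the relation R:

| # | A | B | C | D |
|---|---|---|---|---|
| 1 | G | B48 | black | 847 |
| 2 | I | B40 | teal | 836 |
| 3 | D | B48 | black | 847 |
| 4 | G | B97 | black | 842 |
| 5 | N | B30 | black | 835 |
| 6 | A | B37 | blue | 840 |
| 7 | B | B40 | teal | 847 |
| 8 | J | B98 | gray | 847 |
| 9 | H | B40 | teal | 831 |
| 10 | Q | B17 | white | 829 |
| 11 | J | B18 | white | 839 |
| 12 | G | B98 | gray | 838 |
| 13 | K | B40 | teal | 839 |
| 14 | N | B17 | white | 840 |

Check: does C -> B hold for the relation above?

No

C=black: rows 1, 3, 4, 5 → B takes values {B48, B97, B30} — violation
C=teal: rows 2, 7, 9, 13 → B = B40, B40, B40, B40 ✓
C=blue: row 6 → B = B37 ✓
C=gray: rows 8, 12 → B = B98, B98 ✓
C=white: rows 10, 11, 14 → B takes values {B17, B18} — violation
Two rows agree on C but differ on B, so C -> B does not hold.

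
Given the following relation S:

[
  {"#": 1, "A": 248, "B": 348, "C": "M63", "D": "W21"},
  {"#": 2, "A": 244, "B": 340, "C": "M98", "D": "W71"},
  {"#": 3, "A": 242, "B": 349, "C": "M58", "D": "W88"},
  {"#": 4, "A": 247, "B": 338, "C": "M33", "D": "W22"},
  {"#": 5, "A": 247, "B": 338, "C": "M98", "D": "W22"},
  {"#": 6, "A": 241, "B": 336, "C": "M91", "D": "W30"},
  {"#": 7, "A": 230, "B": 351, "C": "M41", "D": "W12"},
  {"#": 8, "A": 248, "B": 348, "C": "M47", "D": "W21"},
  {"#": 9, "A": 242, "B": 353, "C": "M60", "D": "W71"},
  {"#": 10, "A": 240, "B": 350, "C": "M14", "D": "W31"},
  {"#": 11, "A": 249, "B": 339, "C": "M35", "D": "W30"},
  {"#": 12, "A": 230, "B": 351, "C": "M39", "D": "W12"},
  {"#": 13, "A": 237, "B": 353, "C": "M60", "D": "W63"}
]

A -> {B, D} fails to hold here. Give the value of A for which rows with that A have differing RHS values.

242

A=248: rows 1, 8 → {B,D} = (348, W21), (348, W21) ✓
A=244: row 2 → {B,D} = (340, W71) ✓
A=242: rows 3, 9 → {B,D} takes values {(349, W88), (353, W71)} — violation
A=247: rows 4, 5 → {B,D} = (338, W22), (338, W22) ✓
A=241: row 6 → {B,D} = (336, W30) ✓
A=230: rows 7, 12 → {B,D} = (351, W12), (351, W12) ✓
A=240: row 10 → {B,D} = (350, W31) ✓
A=249: row 11 → {B,D} = (339, W30) ✓
A=237: row 13 → {B,D} = (353, W63) ✓
The only A value with inconsistent RHS is A=242.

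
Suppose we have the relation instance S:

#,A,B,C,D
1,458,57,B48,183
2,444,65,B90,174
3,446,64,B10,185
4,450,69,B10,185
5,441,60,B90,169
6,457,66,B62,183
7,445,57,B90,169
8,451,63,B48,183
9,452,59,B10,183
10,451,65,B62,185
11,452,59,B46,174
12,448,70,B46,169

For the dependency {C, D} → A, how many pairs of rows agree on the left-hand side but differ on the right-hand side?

(C=B48, D=183): violating pairs (1,8) — 1 pair.
(C=B10, D=185): violating pairs (3,4) — 1 pair.
(C=B90, D=169): violating pairs (5,7) — 1 pair.

3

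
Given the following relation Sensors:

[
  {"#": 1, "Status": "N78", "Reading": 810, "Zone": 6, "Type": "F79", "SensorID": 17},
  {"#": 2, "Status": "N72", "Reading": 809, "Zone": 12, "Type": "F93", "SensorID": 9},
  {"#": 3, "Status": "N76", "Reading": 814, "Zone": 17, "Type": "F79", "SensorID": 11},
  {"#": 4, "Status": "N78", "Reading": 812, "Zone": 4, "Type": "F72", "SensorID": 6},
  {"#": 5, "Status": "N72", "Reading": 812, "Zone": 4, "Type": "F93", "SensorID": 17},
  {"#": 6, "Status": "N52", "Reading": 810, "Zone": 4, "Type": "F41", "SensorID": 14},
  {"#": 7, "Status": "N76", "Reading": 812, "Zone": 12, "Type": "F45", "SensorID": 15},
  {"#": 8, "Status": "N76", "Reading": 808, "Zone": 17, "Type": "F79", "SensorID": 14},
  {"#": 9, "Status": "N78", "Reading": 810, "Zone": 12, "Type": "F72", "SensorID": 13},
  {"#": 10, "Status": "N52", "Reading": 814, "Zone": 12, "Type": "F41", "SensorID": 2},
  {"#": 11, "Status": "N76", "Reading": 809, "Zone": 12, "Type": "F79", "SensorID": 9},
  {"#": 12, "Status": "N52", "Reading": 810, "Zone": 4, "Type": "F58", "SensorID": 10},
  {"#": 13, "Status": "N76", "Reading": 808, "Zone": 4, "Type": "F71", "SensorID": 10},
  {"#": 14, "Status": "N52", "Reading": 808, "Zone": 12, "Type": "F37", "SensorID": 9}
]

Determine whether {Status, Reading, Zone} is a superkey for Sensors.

No

Rows 6 and 12 have the same {Status, Reading, Zone} value (Status=N52, Reading=810, Zone=4) but are distinct tuples, so {Status, Reading, Zone} does not determine every attribute — not a superkey.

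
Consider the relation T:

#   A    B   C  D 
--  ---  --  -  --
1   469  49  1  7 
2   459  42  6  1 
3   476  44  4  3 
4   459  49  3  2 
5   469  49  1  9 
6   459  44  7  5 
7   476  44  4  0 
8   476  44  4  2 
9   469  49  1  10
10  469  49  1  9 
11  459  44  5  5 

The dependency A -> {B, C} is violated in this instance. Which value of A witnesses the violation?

459

A=469: rows 1, 5, 9, 10 → {B,C} = (49, 1), (49, 1), (49, 1), (49, 1) ✓
A=459: rows 2, 4, 6, 11 → {B,C} takes values {(42, 6), (49, 3), (44, 7), (44, 5)} — violation
A=476: rows 3, 7, 8 → {B,C} = (44, 4), (44, 4), (44, 4) ✓
The only A value with inconsistent RHS is A=459.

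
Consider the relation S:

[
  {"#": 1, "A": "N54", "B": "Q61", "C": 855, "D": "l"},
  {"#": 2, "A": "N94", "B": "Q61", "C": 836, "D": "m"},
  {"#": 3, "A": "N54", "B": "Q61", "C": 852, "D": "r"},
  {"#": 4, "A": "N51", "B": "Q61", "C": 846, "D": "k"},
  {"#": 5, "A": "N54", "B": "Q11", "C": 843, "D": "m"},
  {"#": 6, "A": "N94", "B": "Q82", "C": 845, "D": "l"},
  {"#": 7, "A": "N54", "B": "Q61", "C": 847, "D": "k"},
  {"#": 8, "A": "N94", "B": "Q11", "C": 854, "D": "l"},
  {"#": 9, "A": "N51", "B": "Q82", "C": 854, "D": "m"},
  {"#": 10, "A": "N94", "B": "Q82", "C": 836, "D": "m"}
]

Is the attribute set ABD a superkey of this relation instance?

Yes

All 10 rows have distinct ABD values, so ABD → (all attributes) holds and ABD is a superkey.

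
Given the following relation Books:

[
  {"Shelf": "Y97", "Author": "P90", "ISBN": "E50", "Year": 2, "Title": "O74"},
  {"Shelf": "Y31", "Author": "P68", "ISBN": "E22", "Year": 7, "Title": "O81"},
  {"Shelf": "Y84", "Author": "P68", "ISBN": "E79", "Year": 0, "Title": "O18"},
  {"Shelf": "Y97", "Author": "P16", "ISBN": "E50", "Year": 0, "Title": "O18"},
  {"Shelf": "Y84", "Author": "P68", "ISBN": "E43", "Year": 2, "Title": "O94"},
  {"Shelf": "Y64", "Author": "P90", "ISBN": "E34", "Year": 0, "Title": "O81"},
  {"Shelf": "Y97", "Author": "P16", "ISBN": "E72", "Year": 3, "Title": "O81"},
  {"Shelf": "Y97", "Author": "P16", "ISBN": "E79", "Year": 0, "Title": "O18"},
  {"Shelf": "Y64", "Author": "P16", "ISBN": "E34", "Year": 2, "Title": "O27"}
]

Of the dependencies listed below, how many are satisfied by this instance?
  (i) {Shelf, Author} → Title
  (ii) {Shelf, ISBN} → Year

0

(i) {Shelf, Author} → Title: (Shelf=Y84, Author=P68): 2 rows → Title takes values {O18, O94} — violation; (Shelf=Y97, Author=P16): 3 rows → Title takes values {O18, O81} — violation — fails.
(ii) {Shelf, ISBN} → Year: (Shelf=Y97, ISBN=E50): 2 rows → Year takes values {2, 0} — violation; (Shelf=Y64, ISBN=E34): 2 rows → Year takes values {0, 2} — violation — fails.
None of the 2 dependencies hold.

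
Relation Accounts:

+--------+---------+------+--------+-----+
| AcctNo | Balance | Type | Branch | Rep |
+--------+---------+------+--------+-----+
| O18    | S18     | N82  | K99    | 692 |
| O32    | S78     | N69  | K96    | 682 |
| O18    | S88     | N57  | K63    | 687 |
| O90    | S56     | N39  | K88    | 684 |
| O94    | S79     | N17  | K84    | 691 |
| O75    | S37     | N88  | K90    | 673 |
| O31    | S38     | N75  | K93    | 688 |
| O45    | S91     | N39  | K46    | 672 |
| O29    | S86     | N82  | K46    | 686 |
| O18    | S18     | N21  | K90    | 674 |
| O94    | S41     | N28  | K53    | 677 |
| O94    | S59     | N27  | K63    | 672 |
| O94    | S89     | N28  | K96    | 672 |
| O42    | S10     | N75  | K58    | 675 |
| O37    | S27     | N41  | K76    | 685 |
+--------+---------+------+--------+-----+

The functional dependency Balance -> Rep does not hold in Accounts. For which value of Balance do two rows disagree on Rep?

Balance=S18: 2 rows → Rep takes values {692, 674} — violation
Balance=S78: 1 row → Rep = 682 ✓
Balance=S88: 1 row → Rep = 687 ✓
Balance=S56: 1 row → Rep = 684 ✓
Balance=S79: 1 row → Rep = 691 ✓
Balance=S37: 1 row → Rep = 673 ✓
Balance=S38: 1 row → Rep = 688 ✓
Balance=S91: 1 row → Rep = 672 ✓
Balance=S86: 1 row → Rep = 686 ✓
Balance=S41: 1 row → Rep = 677 ✓
Balance=S59: 1 row → Rep = 672 ✓
Balance=S89: 1 row → Rep = 672 ✓
Balance=S10: 1 row → Rep = 675 ✓
Balance=S27: 1 row → Rep = 685 ✓
The only Balance value with inconsistent Rep is Balance=S18.

S18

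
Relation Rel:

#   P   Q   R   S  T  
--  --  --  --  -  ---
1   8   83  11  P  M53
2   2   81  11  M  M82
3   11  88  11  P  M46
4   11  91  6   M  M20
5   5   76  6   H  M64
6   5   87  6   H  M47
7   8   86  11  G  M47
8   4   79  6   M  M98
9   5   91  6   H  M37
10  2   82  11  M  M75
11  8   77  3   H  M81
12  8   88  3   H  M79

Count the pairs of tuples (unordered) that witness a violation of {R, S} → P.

2

(R=11, S=P): violating pairs (1,3) — 1 pair.
(R=11, S=M): all 2 rows agree on P — 0 pairs.
(R=6, S=M): violating pairs (4,8) — 1 pair.
(R=6, S=H): all 3 rows agree on P — 0 pairs.
(R=3, S=H): all 2 rows agree on P — 0 pairs.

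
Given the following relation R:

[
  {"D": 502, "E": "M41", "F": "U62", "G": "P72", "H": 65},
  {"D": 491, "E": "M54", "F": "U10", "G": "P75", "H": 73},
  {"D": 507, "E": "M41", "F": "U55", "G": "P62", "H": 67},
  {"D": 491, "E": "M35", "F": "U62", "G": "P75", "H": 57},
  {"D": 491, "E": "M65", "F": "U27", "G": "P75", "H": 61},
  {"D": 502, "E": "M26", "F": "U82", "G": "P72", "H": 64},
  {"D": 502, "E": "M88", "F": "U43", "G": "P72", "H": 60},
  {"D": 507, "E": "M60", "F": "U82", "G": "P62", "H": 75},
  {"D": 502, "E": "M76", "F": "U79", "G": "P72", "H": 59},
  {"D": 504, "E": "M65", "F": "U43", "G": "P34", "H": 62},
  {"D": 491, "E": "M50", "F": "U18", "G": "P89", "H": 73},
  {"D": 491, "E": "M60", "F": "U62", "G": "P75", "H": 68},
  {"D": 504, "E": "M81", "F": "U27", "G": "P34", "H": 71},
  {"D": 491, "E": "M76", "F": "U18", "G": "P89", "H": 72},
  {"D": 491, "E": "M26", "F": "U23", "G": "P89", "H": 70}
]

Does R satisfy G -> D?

Yes

G=P72: 4 rows → D = 502, 502, 502, 502 ✓
G=P75: 4 rows → D = 491, 491, 491, 491 ✓
G=P62: 2 rows → D = 507, 507 ✓
G=P34: 2 rows → D = 504, 504 ✓
G=P89: 3 rows → D = 491, 491, 491 ✓
Every G value is associated with a single D value, so G -> D holds.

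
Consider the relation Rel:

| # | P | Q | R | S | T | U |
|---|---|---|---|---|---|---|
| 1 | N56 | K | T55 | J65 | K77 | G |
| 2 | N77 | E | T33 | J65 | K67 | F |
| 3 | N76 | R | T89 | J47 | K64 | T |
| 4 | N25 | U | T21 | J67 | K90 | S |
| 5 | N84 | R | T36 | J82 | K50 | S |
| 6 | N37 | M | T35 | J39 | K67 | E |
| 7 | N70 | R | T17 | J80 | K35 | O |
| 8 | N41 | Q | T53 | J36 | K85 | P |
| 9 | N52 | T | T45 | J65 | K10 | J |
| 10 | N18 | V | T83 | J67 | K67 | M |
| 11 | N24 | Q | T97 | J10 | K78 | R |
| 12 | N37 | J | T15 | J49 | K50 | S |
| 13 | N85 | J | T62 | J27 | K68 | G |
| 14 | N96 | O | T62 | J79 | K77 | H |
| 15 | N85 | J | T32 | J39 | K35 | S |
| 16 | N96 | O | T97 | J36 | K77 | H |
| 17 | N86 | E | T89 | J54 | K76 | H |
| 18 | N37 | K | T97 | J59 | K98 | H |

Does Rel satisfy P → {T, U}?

No

P=N56: row 1 → {T,U} = (K77, G) ✓
P=N77: row 2 → {T,U} = (K67, F) ✓
P=N76: row 3 → {T,U} = (K64, T) ✓
P=N25: row 4 → {T,U} = (K90, S) ✓
P=N84: row 5 → {T,U} = (K50, S) ✓
P=N37: rows 6, 12, 18 → {T,U} takes values {(K67, E), (K50, S), (K98, H)} — violation
P=N70: row 7 → {T,U} = (K35, O) ✓
P=N41: row 8 → {T,U} = (K85, P) ✓
P=N52: row 9 → {T,U} = (K10, J) ✓
P=N18: row 10 → {T,U} = (K67, M) ✓
P=N24: row 11 → {T,U} = (K78, R) ✓
P=N85: rows 13, 15 → {T,U} takes values {(K68, G), (K35, S)} — violation
P=N96: rows 14, 16 → {T,U} = (K77, H), (K77, H) ✓
P=N86: row 17 → {T,U} = (K76, H) ✓
Two rows agree on P but differ on {T, U}, so P → {T, U} does not hold.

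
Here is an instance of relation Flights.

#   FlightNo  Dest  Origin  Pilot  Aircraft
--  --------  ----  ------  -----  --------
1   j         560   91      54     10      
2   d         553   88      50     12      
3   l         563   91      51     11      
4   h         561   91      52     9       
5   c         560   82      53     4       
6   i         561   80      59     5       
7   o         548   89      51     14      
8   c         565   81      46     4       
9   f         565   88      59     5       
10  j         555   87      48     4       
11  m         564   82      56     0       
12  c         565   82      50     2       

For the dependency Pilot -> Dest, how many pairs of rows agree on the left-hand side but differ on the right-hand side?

3

Pilot=50: violating pairs (2,12) — 1 pair.
Pilot=51: violating pairs (3,7) — 1 pair.
Pilot=59: violating pairs (6,9) — 1 pair.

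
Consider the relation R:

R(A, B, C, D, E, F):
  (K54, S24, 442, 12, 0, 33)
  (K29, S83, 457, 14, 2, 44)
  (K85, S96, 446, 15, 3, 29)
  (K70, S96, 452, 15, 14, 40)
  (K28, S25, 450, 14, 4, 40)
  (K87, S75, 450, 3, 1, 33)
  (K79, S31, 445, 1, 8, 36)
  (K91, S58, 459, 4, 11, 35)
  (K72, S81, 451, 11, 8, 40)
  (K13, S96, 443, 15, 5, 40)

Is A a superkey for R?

Yes

All 10 rows have distinct A values, so A → (all attributes) holds and A is a superkey.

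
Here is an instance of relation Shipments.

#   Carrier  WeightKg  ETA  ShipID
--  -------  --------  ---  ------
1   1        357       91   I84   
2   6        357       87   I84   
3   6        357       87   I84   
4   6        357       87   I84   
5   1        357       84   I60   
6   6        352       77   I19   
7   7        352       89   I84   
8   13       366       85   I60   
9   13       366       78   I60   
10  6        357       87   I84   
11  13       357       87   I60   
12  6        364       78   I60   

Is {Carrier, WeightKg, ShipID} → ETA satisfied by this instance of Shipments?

No

(Carrier=1, WeightKg=357, ShipID=I84): row 1 → ETA = 91 ✓
(Carrier=6, WeightKg=357, ShipID=I84): rows 2, 3, 4, 10 → ETA = 87, 87, 87, 87 ✓
(Carrier=1, WeightKg=357, ShipID=I60): row 5 → ETA = 84 ✓
(Carrier=6, WeightKg=352, ShipID=I19): row 6 → ETA = 77 ✓
(Carrier=7, WeightKg=352, ShipID=I84): row 7 → ETA = 89 ✓
(Carrier=13, WeightKg=366, ShipID=I60): rows 8, 9 → ETA takes values {85, 78} — violation
(Carrier=13, WeightKg=357, ShipID=I60): row 11 → ETA = 87 ✓
(Carrier=6, WeightKg=364, ShipID=I60): row 12 → ETA = 78 ✓
Two rows agree on {Carrier, WeightKg, ShipID} but differ on ETA, so {Carrier, WeightKg, ShipID} → ETA does not hold.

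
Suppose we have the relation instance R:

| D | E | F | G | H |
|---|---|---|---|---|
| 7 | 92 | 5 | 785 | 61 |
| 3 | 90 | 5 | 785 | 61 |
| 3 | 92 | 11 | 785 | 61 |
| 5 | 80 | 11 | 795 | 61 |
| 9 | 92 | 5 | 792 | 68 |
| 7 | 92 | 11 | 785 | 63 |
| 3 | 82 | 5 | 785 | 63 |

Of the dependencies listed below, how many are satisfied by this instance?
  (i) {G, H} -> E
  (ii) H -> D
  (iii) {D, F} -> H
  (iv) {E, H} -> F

(i) {G, H} -> E: (G=785, H=61): 3 rows → E takes values {92, 90} — violation; (G=785, H=63): 2 rows → E takes values {92, 82} — violation — fails.
(ii) H -> D: H=61: 4 rows → D takes values {7, 3, 5} — violation; H=63: 2 rows → D takes values {7, 3} — violation — fails.
(iii) {D, F} -> H: (D=3, F=5): 2 rows → H takes values {61, 63} — violation — fails.
(iv) {E, H} -> F: (E=92, H=61): 2 rows → F takes values {5, 11} — violation — fails.
None of the 4 dependencies hold.

0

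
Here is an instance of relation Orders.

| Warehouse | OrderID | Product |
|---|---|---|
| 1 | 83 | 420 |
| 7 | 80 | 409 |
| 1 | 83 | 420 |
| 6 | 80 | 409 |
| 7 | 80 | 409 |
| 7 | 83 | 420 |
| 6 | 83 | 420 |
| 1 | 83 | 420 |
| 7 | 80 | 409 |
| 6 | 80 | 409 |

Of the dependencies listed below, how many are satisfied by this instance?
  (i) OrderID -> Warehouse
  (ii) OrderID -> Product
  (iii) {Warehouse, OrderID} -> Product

2

(i) OrderID -> Warehouse: OrderID=83: 5 rows → Warehouse takes values {1, 7, 6} — violation; OrderID=80: 5 rows → Warehouse takes values {7, 6} — violation — fails.
(ii) OrderID -> Product: every LHS value maps to a single RHS value — holds.
(iii) {Warehouse, OrderID} -> Product: every LHS value maps to a single RHS value — holds.
2 of the 3 dependencies hold.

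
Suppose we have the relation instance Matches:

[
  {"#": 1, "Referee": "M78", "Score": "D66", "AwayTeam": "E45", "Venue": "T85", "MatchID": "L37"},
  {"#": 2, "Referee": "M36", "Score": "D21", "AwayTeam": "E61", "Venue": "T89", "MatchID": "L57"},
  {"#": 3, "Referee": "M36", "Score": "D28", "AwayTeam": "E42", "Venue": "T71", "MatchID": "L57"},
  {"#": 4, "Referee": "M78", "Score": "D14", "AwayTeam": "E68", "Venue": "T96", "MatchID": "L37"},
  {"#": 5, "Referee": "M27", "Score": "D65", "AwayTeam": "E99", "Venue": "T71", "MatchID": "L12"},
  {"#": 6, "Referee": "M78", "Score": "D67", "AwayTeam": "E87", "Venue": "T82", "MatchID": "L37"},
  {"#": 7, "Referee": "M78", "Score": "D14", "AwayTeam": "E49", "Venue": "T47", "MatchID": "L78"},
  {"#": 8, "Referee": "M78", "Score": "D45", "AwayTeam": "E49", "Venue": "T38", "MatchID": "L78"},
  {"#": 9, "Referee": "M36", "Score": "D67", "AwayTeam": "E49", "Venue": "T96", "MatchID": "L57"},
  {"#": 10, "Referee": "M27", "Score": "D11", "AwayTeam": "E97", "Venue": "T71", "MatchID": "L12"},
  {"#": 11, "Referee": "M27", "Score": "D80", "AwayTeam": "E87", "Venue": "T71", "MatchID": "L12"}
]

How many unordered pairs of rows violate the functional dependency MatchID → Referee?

MatchID=L37: all 3 rows agree on Referee — 0 pairs.
MatchID=L57: all 3 rows agree on Referee — 0 pairs.
MatchID=L12: all 3 rows agree on Referee — 0 pairs.
MatchID=L78: all 2 rows agree on Referee — 0 pairs.

0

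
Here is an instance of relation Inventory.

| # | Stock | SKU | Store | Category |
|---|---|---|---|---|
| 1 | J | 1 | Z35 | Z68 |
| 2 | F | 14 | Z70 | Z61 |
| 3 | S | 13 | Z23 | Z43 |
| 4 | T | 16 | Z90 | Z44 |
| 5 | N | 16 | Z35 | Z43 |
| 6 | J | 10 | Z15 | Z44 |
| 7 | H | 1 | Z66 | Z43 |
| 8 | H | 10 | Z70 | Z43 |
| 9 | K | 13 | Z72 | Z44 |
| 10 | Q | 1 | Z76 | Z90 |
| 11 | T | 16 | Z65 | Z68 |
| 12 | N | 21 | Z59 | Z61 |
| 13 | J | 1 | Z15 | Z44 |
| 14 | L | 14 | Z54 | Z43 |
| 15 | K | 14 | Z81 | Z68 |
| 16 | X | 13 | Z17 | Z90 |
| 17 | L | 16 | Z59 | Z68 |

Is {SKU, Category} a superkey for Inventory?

No

Rows 11 and 17 have the same {SKU, Category} value (SKU=16, Category=Z68) but are distinct tuples, so {SKU, Category} does not determine every attribute — not a superkey.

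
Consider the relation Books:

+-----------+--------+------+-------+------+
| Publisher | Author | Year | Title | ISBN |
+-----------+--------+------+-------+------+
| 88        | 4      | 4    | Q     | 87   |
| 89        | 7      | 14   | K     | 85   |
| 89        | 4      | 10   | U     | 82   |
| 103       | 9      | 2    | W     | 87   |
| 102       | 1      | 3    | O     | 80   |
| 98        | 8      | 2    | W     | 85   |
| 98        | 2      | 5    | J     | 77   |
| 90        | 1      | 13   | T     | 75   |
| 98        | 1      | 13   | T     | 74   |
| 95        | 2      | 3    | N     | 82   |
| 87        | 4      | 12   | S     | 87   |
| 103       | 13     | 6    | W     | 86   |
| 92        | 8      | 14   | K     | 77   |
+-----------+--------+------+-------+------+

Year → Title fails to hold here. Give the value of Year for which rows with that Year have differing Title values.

3

Year=4: 1 row → Title = Q ✓
Year=14: 2 rows → Title = K, K ✓
Year=10: 1 row → Title = U ✓
Year=2: 2 rows → Title = W, W ✓
Year=3: 2 rows → Title takes values {O, N} — violation
Year=5: 1 row → Title = J ✓
Year=13: 2 rows → Title = T, T ✓
Year=12: 1 row → Title = S ✓
Year=6: 1 row → Title = W ✓
The only Year value with inconsistent Title is Year=3.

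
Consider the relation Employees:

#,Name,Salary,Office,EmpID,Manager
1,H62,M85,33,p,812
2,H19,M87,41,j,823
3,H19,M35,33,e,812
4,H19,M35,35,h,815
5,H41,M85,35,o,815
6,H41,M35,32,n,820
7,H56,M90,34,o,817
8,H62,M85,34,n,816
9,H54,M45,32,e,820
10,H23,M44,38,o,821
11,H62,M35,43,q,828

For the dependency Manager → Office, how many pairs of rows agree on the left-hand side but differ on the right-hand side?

0

Manager=812: all 2 rows agree on Office — 0 pairs.
Manager=815: all 2 rows agree on Office — 0 pairs.
Manager=820: all 2 rows agree on Office — 0 pairs.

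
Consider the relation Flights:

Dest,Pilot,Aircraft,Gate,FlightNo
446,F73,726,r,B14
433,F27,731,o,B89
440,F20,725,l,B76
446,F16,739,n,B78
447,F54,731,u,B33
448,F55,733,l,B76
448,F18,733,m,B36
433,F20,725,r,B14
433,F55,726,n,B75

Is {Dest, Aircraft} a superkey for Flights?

Two distinct rows share (Dest=448, Aircraft=733), so {Dest, Aircraft} does not determine every attribute — not a superkey.

No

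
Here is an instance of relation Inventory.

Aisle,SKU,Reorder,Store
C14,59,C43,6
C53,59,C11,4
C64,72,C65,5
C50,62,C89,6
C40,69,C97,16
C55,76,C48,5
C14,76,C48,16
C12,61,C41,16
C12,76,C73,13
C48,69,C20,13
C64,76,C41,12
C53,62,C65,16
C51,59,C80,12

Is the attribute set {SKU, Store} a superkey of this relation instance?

All 13 rows have distinct {SKU, Store} values, so {SKU, Store} → (all attributes) holds and {SKU, Store} is a superkey.

Yes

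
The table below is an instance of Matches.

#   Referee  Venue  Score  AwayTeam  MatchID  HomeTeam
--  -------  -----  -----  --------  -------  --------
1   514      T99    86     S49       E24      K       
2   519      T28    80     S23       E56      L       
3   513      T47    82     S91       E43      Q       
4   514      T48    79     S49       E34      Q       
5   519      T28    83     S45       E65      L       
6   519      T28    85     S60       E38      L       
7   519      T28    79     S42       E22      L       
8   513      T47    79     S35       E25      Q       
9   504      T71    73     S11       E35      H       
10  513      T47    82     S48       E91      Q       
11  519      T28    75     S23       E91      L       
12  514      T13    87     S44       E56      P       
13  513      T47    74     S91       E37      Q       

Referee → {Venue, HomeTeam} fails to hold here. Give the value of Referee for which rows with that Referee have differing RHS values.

Referee=514: rows 1, 4, 12 → {Venue,HomeTeam} takes values {(T99, K), (T48, Q), (T13, P)} — violation
Referee=519: rows 2, 5, 6, 7, 11 → {Venue,HomeTeam} = (T28, L), (T28, L), (T28, L), (T28, L), (T28, L) ✓
Referee=513: rows 3, 8, 10, 13 → {Venue,HomeTeam} = (T47, Q), (T47, Q), (T47, Q), (T47, Q) ✓
Referee=504: row 9 → {Venue,HomeTeam} = (T71, H) ✓
The only Referee value with inconsistent RHS is Referee=514.

514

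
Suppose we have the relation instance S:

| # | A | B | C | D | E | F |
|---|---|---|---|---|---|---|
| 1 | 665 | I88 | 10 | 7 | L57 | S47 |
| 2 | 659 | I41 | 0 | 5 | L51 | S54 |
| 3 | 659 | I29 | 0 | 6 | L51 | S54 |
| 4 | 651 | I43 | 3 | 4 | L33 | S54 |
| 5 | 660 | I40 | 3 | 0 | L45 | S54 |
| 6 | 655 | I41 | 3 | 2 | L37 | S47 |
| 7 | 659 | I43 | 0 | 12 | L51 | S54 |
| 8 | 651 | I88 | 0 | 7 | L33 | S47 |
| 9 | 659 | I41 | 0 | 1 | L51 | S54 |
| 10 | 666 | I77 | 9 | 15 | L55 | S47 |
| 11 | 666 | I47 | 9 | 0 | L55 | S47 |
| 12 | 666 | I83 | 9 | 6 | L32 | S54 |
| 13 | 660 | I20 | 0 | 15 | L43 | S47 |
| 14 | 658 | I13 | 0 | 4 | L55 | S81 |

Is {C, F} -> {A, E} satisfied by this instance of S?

No

(C=10, F=S47): row 1 → {A,E} = (665, L57) ✓
(C=0, F=S54): rows 2, 3, 7, 9 → {A,E} = (659, L51), (659, L51), (659, L51), (659, L51) ✓
(C=3, F=S54): rows 4, 5 → {A,E} takes values {(651, L33), (660, L45)} — violation
(C=3, F=S47): row 6 → {A,E} = (655, L37) ✓
(C=0, F=S47): rows 8, 13 → {A,E} takes values {(651, L33), (660, L43)} — violation
(C=9, F=S47): rows 10, 11 → {A,E} = (666, L55), (666, L55) ✓
(C=9, F=S54): row 12 → {A,E} = (666, L32) ✓
(C=0, F=S81): row 14 → {A,E} = (658, L55) ✓
Two rows agree on {C, F} but differ on {A, E}, so {C, F} -> {A, E} does not hold.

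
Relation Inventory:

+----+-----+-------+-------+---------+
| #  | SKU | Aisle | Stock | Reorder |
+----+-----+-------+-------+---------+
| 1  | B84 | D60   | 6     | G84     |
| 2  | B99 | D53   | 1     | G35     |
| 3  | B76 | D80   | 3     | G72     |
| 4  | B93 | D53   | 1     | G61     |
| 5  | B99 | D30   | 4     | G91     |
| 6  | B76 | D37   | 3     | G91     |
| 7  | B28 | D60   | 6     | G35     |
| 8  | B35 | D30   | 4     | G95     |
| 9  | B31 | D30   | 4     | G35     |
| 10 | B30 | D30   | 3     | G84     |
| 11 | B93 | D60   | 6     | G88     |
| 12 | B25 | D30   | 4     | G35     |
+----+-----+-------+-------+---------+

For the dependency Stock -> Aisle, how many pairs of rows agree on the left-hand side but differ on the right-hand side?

Stock=6: all 3 rows agree on Aisle — 0 pairs.
Stock=1: all 2 rows agree on Aisle — 0 pairs.
Stock=3: violating pairs (3,6), (3,10), (6,10) — 3 pairs.
Stock=4: all 4 rows agree on Aisle — 0 pairs.

3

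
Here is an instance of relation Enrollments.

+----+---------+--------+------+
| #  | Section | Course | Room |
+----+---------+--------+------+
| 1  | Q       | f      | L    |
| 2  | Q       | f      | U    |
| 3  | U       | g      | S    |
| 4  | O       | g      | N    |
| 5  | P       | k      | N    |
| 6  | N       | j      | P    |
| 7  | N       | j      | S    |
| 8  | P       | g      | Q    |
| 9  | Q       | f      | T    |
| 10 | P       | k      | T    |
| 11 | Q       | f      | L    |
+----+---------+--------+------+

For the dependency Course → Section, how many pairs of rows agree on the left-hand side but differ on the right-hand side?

Course=f: all 4 rows agree on Section — 0 pairs.
Course=g: violating pairs (3,4), (3,8), (4,8) — 3 pairs.
Course=k: all 2 rows agree on Section — 0 pairs.
Course=j: all 2 rows agree on Section — 0 pairs.

3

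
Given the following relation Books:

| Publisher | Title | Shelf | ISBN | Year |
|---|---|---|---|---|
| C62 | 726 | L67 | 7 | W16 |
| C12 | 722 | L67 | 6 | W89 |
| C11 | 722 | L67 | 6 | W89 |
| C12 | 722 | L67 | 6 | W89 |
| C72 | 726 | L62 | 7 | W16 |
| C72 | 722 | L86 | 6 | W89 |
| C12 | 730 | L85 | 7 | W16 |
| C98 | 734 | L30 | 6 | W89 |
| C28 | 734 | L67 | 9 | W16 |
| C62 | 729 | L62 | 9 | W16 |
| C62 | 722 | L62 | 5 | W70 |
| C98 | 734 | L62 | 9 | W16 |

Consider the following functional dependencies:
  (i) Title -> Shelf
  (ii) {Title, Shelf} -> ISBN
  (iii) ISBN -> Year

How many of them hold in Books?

(i) Title -> Shelf: Title=726: 2 rows → Shelf takes values {L67, L62} — violation; Title=722: 5 rows → Shelf takes values {L67, L86, L62} — violation; Title=734: 3 rows → Shelf takes values {L30, L67, L62} — violation — fails.
(ii) {Title, Shelf} -> ISBN: every LHS value maps to a single RHS value — holds.
(iii) ISBN -> Year: every LHS value maps to a single RHS value — holds.
2 of the 3 dependencies hold.

2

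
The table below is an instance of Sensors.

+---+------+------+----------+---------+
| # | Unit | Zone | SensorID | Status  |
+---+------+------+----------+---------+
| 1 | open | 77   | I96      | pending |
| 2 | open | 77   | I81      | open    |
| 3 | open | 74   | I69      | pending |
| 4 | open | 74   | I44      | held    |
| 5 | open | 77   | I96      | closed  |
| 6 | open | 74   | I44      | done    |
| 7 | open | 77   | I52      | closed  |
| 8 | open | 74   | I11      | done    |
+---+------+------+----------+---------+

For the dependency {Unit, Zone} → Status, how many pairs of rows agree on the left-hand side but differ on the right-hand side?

(Unit=open, Zone=77): violating pairs (1,2), (1,5), (1,7), (2,5), (2,7) — 5 pairs.
(Unit=open, Zone=74): violating pairs (3,4), (3,6), (3,8), (4,6), (4,8) — 5 pairs.

10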